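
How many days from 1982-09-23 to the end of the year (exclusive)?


Day of year: 266 of 365
Remaining = 365 - 266

99 days


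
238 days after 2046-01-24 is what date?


Start: 2046-01-24, add 238 days
January 2046 has 31 days: 31 - 24 = 7 days to January 31 -> 231 left
February 2046 has 28 days -> 203 left
March 2046 has 31 days -> 172 left
April 2046 has 30 days -> 142 left
May 2046 has 31 days -> 111 left
June 2046 has 30 days -> 81 left
July 2046 has 31 days -> 50 left
August 2046 has 31 days -> 19 left
September 2046: 19 <= 30 -> lands on September 19

Result: 2046-09-19


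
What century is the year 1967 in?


Century = (year - 1) // 100 + 1
= (1967 - 1) // 100 + 1
= 1966 // 100 + 1
= 19 + 1

20th century


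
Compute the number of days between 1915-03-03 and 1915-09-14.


From 1915-03-03 to 1915-09-14
1915-03-03: days before March = 31 + 28 = 59 (1915 is not a leap year); day of year = 59 + 3 = 62
1915-09-14: days before September = 31 + 28 + 31 + 30 + 31 + 30 + 31 + 31 = 243 (1915 is not a leap year); day of year = 243 + 14 = 257
Same year: 257 - 62 = 195

195 days


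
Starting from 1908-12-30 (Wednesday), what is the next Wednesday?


Current: Wednesday
Target: Wednesday
Days ahead: 7

Next Wednesday: 1909-01-06


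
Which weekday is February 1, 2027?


Target: February 1, 2027
Anchor: Jan 1, 2027. With p = 2027 - 1 = 2026: (p + p//4 - p//100 + p//400) mod 7 = (2026 + 506 - 20 + 5) mod 7 = 2517 mod 7 = 4 -> Friday (Mon=0 ... Sun=6)
Days before February (Jan): 31 days
Weekday index = (4 + 31) mod 7 = 0

Monday


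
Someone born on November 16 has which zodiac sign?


Date: November 16
Conventional tropical zodiac dates: Scorpio from October 23 onward; Sagittarius starts November 22
November 16 falls within the Scorpio range

Scorpio


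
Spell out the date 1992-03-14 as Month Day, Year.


ISO 1992-03-14 parses as year=1992, month=03, day=14
Month 3 -> March

March 14, 1992


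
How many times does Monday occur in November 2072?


November 2072 has 30 days
Anchor: Jan 1, 2072. With p = 2072 - 1 = 2071: (p + p//4 - p//100 + p//400) mod 7 = (2071 + 517 - 20 + 5) mod 7 = 2573 mod 7 = 4 -> Friday (Mon=0 ... Sun=6)
Days before November (Jan-Oct): 305; November 1 index = (4 + 305) mod 7 = 1 -> Tuesday
First Monday is November 7
Mondays: 7, 14, 21, 28

4 Mondays


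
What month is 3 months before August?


August is month 8
8 - 3 = 5

May


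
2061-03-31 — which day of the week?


Date: March 31, 2061
Anchor: Jan 1, 2061. With p = 2061 - 1 = 2060: (p + p//4 - p//100 + p//400) mod 7 = (2060 + 515 - 20 + 5) mod 7 = 2560 mod 7 = 5 -> Saturday (Mon=0 ... Sun=6)
Days before March (Jan-Feb): 59; offset = 59 + 31 - 1 = 89
Weekday index = (5 + 89) mod 7 = 3

Day of the week: Thursday


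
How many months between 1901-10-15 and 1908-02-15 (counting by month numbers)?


From October 1901 to February 1908
7 years * 12 = 84 months, minus 8 months = 76

76 months


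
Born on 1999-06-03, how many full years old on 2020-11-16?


Birth: 1999-06-03
Reference: 2020-11-16
Year difference: 2020 - 1999 = 21

21 years old


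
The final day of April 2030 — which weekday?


April 2030 has 30 days
Anchor: Jan 1, 2030. With p = 2030 - 1 = 2029: (p + p//4 - p//100 + p//400) mod 7 = (2029 + 507 - 20 + 5) mod 7 = 2521 mod 7 = 1 -> Tuesday (Mon=0 ... Sun=6)
Days before April (Jan-Mar): 90; April 1 index = (1 + 90) mod 7 = 0 -> Monday
Last day offset: 30 - 1 = 29 days
Weekday index = (0 + 29) mod 7 = 1

Tuesday, April 30


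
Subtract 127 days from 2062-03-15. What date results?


Start: 2062-03-15, subtract 127 days
Back 15 days from March 15 reaches February 28, 2062 -> 112 left
February 2062 has 28 days -> back to January 31, 2062 -> 84 left
January 2062 has 31 days -> back to December 31, 2061 -> 53 left
December 2061 has 31 days -> back to November 30, 2061 -> 22 left
November 2061: 30 - 22 = 8 -> lands on November 8

Result: 2061-11-08


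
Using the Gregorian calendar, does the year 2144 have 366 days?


Gregorian leap year rule: divisible by 4, but not by 100, unless also by 400.
2144 is divisible by 4 but not 100 -> leap year

Yes


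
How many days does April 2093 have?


April 2093

30 days


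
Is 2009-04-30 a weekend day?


Anchor: Jan 1, 2009. With p = 2009 - 1 = 2008: (p + p//4 - p//100 + p//400) mod 7 = (2008 + 502 - 20 + 5) mod 7 = 2495 mod 7 = 3 -> Thursday (Mon=0 ... Sun=6)
Day of year: 120; offset = 119
Weekday index = (3 + 119) mod 7 = 3 -> Thursday
Weekend days: Saturday, Sunday

No


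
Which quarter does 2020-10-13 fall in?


Month: October (month 10)
Q1: Jan-Mar, Q2: Apr-Jun, Q3: Jul-Sep, Q4: Oct-Dec

Q4


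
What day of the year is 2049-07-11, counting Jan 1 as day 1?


Date: July 11, 2049
Days in months 1 through 6: 181
Plus 11 days in July

Day of year: 192


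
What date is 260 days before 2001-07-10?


Start: 2001-07-10, subtract 260 days
Back 10 days from July 10 reaches June 30, 2001 -> 250 left
June 2001 has 30 days -> back to May 31, 2001 -> 220 left
May 2001 has 31 days -> back to April 30, 2001 -> 189 left
April 2001 has 30 days -> back to March 31, 2001 -> 159 left
March 2001 has 31 days -> back to February 28, 2001 -> 128 left
February 2001 has 28 days -> back to January 31, 2001 -> 100 left
January 2001 has 31 days -> back to December 31, 2000 -> 69 left
December 2000 has 31 days -> back to November 30, 2000 -> 38 left
November 2000 has 30 days -> back to October 31, 2000 -> 8 left
October 2000: 31 - 8 = 23 -> lands on October 23

Result: 2000-10-23


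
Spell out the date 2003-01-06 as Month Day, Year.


ISO 2003-01-06 parses as year=2003, month=01, day=06
Month 1 -> January

January 6, 2003


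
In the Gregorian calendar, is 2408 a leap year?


Gregorian leap year rule: divisible by 4, but not by 100, unless also by 400.
2408 is divisible by 4 but not 100 -> leap year

Yes


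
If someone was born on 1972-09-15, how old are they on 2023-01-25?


Birth: 1972-09-15
Reference: 2023-01-25
Year difference: 2023 - 1972 = 51
Birthday not yet reached in 2023, subtract 1

50 years old


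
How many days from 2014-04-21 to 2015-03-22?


From 2014-04-21 to 2015-03-22
2014-04-21: days before April = 31 + 28 + 31 = 90 (2014 is not a leap year); day of year = 90 + 21 = 111
2015-03-22: days before March = 31 + 28 = 59 (2015 is not a leap year); day of year = 59 + 22 = 81
Rest of 2014: 365 - 111 = 254
Total = 254 + 81 = 335

335 days


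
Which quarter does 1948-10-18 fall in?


Month: October (month 10)
Q1: Jan-Mar, Q2: Apr-Jun, Q3: Jul-Sep, Q4: Oct-Dec

Q4


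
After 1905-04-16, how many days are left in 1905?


Day of year: 106 of 365
Remaining = 365 - 106

259 days


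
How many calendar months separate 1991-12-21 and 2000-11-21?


From December 1991 to November 2000
9 years * 12 = 108 months, minus 1 month = 107

107 months


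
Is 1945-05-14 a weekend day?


Anchor: Jan 1, 1945. With p = 1945 - 1 = 1944: (p + p//4 - p//100 + p//400) mod 7 = (1944 + 486 - 19 + 4) mod 7 = 2415 mod 7 = 0 -> Monday (Mon=0 ... Sun=6)
Day of year: 134; offset = 133
Weekday index = (0 + 133) mod 7 = 0 -> Monday
Weekend days: Saturday, Sunday

No


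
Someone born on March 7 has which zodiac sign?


Date: March 7
Conventional tropical zodiac dates: Pisces from February 19 onward; Aries starts March 21
March 7 falls within the Pisces range

Pisces


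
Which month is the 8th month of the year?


Month 8 of 12

August


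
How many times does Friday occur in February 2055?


February 2055 has 28 days
Anchor: Jan 1, 2055. With p = 2055 - 1 = 2054: (p + p//4 - p//100 + p//400) mod 7 = (2054 + 513 - 20 + 5) mod 7 = 2552 mod 7 = 4 -> Friday (Mon=0 ... Sun=6)
Days before February (Jan): 31; February 1 index = (4 + 31) mod 7 = 0 -> Monday
First Friday is February 5
Fridays: 5, 12, 19, 26

4 Fridays


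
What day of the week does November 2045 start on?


Target: November 1, 2045
Anchor: Jan 1, 2045. With p = 2045 - 1 = 2044: (p + p//4 - p//100 + p//400) mod 7 = (2044 + 511 - 20 + 5) mod 7 = 2540 mod 7 = 6 -> Sunday (Mon=0 ... Sun=6)
Days before November (Jan-Oct): 304 days
Weekday index = (6 + 304) mod 7 = 2

Wednesday


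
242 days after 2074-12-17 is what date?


Start: 2074-12-17, add 242 days
December 2074 has 31 days: 31 - 17 = 14 days to December 31 -> 228 left
January 2075 has 31 days -> 197 left
February 2075 has 28 days -> 169 left
March 2075 has 31 days -> 138 left
April 2075 has 30 days -> 108 left
May 2075 has 31 days -> 77 left
June 2075 has 30 days -> 47 left
July 2075 has 31 days -> 16 left
August 2075: 16 <= 31 -> lands on August 16

Result: 2075-08-16


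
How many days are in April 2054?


April 2054

30 days


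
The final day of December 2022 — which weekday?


December 2022 has 31 days
Anchor: Jan 1, 2022. With p = 2022 - 1 = 2021: (p + p//4 - p//100 + p//400) mod 7 = (2021 + 505 - 20 + 5) mod 7 = 2511 mod 7 = 5 -> Saturday (Mon=0 ... Sun=6)
Days before December (Jan-Nov): 334; December 1 index = (5 + 334) mod 7 = 3 -> Thursday
Last day offset: 31 - 1 = 30 days
Weekday index = (3 + 30) mod 7 = 5

Saturday, December 31


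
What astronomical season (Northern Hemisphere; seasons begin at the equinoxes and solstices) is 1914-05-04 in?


Date: May 4
Astronomical Spring (approx.; exact equinox/solstice day varies by year): March 20 to June 20
May 4 falls within the Spring window

Spring


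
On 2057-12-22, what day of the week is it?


Date: December 22, 2057
Anchor: Jan 1, 2057. With p = 2057 - 1 = 2056: (p + p//4 - p//100 + p//400) mod 7 = (2056 + 514 - 20 + 5) mod 7 = 2555 mod 7 = 0 -> Monday (Mon=0 ... Sun=6)
Days before December (Jan-Nov): 334; offset = 334 + 22 - 1 = 355
Weekday index = (0 + 355) mod 7 = 5

Day of the week: Saturday


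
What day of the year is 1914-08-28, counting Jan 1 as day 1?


Date: August 28, 1914
Days in months 1 through 7: 212
Plus 28 days in August

Day of year: 240


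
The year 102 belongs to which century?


Century = (year - 1) // 100 + 1
= (102 - 1) // 100 + 1
= 101 // 100 + 1
= 1 + 1

2nd century


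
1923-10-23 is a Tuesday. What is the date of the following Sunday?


Current: Tuesday
Target: Sunday
Days ahead: 5

Next Sunday: 1923-10-28


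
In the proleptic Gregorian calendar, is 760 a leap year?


Gregorian leap year rule: divisible by 4, but not by 100, unless also by 400.
760 is divisible by 4 but not 100 -> leap year

Yes


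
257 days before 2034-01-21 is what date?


Start: 2034-01-21, subtract 257 days
Back 21 days from January 21 reaches December 31, 2033 -> 236 left
December 2033 has 31 days -> back to November 30, 2033 -> 205 left
November 2033 has 30 days -> back to October 31, 2033 -> 175 left
October 2033 has 31 days -> back to September 30, 2033 -> 144 left
September 2033 has 30 days -> back to August 31, 2033 -> 114 left
August 2033 has 31 days -> back to July 31, 2033 -> 83 left
July 2033 has 31 days -> back to June 30, 2033 -> 52 left
June 2033 has 30 days -> back to May 31, 2033 -> 22 left
May 2033: 31 - 22 = 9 -> lands on May 9

Result: 2033-05-09


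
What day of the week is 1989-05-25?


Date: May 25, 1989
Anchor: Jan 1, 1989. With p = 1989 - 1 = 1988: (p + p//4 - p//100 + p//400) mod 7 = (1988 + 497 - 19 + 4) mod 7 = 2470 mod 7 = 6 -> Sunday (Mon=0 ... Sun=6)
Days before May (Jan-Apr): 120; offset = 120 + 25 - 1 = 144
Weekday index = (6 + 144) mod 7 = 3

Day of the week: Thursday


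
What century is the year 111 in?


Century = (year - 1) // 100 + 1
= (111 - 1) // 100 + 1
= 110 // 100 + 1
= 1 + 1

2nd century


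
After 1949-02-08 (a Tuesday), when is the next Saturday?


Current: Tuesday
Target: Saturday
Days ahead: 4

Next Saturday: 1949-02-12


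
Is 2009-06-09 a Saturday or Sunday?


Anchor: Jan 1, 2009. With p = 2009 - 1 = 2008: (p + p//4 - p//100 + p//400) mod 7 = (2008 + 502 - 20 + 5) mod 7 = 2495 mod 7 = 3 -> Thursday (Mon=0 ... Sun=6)
Day of year: 160; offset = 159
Weekday index = (3 + 159) mod 7 = 1 -> Tuesday
Weekend days: Saturday, Sunday

No


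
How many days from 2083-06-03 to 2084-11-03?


From 2083-06-03 to 2084-11-03
2083-06-03: days before June = 31 + 28 + 31 + 30 + 31 = 151 (2083 is not a leap year); day of year = 151 + 3 = 154
2084-11-03: days before November = 31 + 29 + 31 + 30 + 31 + 30 + 31 + 31 + 30 + 31 = 305 (2084 is a leap year); day of year = 305 + 3 = 308
Rest of 2083: 365 - 154 = 211
Total = 211 + 308 = 519

519 days


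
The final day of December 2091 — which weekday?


December 2091 has 31 days
Anchor: Jan 1, 2091. With p = 2091 - 1 = 2090: (p + p//4 - p//100 + p//400) mod 7 = (2090 + 522 - 20 + 5) mod 7 = 2597 mod 7 = 0 -> Monday (Mon=0 ... Sun=6)
Days before December (Jan-Nov): 334; December 1 index = (0 + 334) mod 7 = 5 -> Saturday
Last day offset: 31 - 1 = 30 days
Weekday index = (5 + 30) mod 7 = 0

Monday, December 31


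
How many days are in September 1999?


September 1999

30 days


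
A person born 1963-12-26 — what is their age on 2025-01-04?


Birth: 1963-12-26
Reference: 2025-01-04
Year difference: 2025 - 1963 = 62
Birthday not yet reached in 2025, subtract 1

61 years old


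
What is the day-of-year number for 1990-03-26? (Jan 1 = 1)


Date: March 26, 1990
Days in months 1 through 2: 59
Plus 26 days in March

Day of year: 85


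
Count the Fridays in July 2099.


July 2099 has 31 days
Anchor: Jan 1, 2099. With p = 2099 - 1 = 2098: (p + p//4 - p//100 + p//400) mod 7 = (2098 + 524 - 20 + 5) mod 7 = 2607 mod 7 = 3 -> Thursday (Mon=0 ... Sun=6)
Days before July (Jan-Jun): 181; July 1 index = (3 + 181) mod 7 = 2 -> Wednesday
First Friday is July 3
Fridays: 3, 10, 17, 24, 31

5 Fridays


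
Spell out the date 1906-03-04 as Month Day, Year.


ISO 1906-03-04 parses as year=1906, month=03, day=04
Month 3 -> March

March 4, 1906


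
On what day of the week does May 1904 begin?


Target: May 1, 1904
Anchor: Jan 1, 1904. With p = 1904 - 1 = 1903: (p + p//4 - p//100 + p//400) mod 7 = (1903 + 475 - 19 + 4) mod 7 = 2363 mod 7 = 4 -> Friday (Mon=0 ... Sun=6)
Days before May (Jan-Apr): 121 days
Weekday index = (4 + 121) mod 7 = 6

Sunday


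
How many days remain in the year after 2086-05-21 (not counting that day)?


Day of year: 141 of 365
Remaining = 365 - 141

224 days


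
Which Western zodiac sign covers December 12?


Date: December 12
Conventional tropical zodiac dates: Sagittarius from November 22 onward; Capricorn starts December 22
December 12 falls within the Sagittarius range

Sagittarius


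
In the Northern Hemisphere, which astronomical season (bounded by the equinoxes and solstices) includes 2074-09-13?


Date: September 13
Astronomical Summer (approx.; exact equinox/solstice day varies by year): June 21 to September 21
September 13 falls within the Summer window

Summer


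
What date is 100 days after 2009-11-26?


Start: 2009-11-26, add 100 days
November 2009 has 30 days: 30 - 26 = 4 days to November 30 -> 96 left
December 2009 has 31 days -> 65 left
January 2010 has 31 days -> 34 left
February 2010 has 28 days -> 6 left
March 2010: 6 <= 31 -> lands on March 6

Result: 2010-03-06


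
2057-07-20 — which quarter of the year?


Month: July (month 7)
Q1: Jan-Mar, Q2: Apr-Jun, Q3: Jul-Sep, Q4: Oct-Dec

Q3


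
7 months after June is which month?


June is month 6
6 + 7 = 13; wrap: 13 - 12 = 1

January


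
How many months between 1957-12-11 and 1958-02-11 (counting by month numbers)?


From December 1957 to February 1958
1 year * 12 = 12 months, minus 10 months = 2

2 months


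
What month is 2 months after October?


October is month 10
10 + 2 = 12

December


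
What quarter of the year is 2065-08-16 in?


Month: August (month 8)
Q1: Jan-Mar, Q2: Apr-Jun, Q3: Jul-Sep, Q4: Oct-Dec

Q3


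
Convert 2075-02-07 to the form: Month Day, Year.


ISO 2075-02-07 parses as year=2075, month=02, day=07
Month 2 -> February

February 7, 2075


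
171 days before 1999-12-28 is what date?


Start: 1999-12-28, subtract 171 days
Back 28 days from December 28 reaches November 30, 1999 -> 143 left
November 1999 has 30 days -> back to October 31, 1999 -> 113 left
October 1999 has 31 days -> back to September 30, 1999 -> 82 left
September 1999 has 30 days -> back to August 31, 1999 -> 52 left
August 1999 has 31 days -> back to July 31, 1999 -> 21 left
July 1999: 31 - 21 = 10 -> lands on July 10

Result: 1999-07-10


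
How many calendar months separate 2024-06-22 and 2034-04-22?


From June 2024 to April 2034
10 years * 12 = 120 months, minus 2 months = 118

118 months


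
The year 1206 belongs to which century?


Century = (year - 1) // 100 + 1
= (1206 - 1) // 100 + 1
= 1205 // 100 + 1
= 12 + 1

13th century


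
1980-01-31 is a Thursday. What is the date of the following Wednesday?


Current: Thursday
Target: Wednesday
Days ahead: 6

Next Wednesday: 1980-02-06


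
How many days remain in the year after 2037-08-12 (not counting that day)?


Day of year: 224 of 365
Remaining = 365 - 224

141 days


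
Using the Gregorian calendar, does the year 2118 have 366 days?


Gregorian leap year rule: divisible by 4, but not by 100, unless also by 400.
2118 is not divisible by 4 -> not a leap year

No


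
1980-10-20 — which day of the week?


Date: October 20, 1980
Anchor: Jan 1, 1980. With p = 1980 - 1 = 1979: (p + p//4 - p//100 + p//400) mod 7 = (1979 + 494 - 19 + 4) mod 7 = 2458 mod 7 = 1 -> Tuesday (Mon=0 ... Sun=6)
Days before October (Jan-Sep): 274; offset = 274 + 20 - 1 = 293
Weekday index = (1 + 293) mod 7 = 0

Day of the week: Monday


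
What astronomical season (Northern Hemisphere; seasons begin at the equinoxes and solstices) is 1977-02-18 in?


Date: February 18
Astronomical Winter (approx.; exact equinox/solstice day varies by year): December 21 to March 19
February 18 falls within the Winter window

Winter


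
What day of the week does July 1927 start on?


Target: July 1, 1927
Anchor: Jan 1, 1927. With p = 1927 - 1 = 1926: (p + p//4 - p//100 + p//400) mod 7 = (1926 + 481 - 19 + 4) mod 7 = 2392 mod 7 = 5 -> Saturday (Mon=0 ... Sun=6)
Days before July (Jan-Jun): 181 days
Weekday index = (5 + 181) mod 7 = 4

Friday


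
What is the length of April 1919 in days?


April 1919

30 days


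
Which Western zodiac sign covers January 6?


Date: January 6
Conventional tropical zodiac dates: Capricorn from December 22 onward; Aquarius starts January 20
January 6 falls within the Capricorn range

Capricorn


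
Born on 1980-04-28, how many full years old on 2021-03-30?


Birth: 1980-04-28
Reference: 2021-03-30
Year difference: 2021 - 1980 = 41
Birthday not yet reached in 2021, subtract 1

40 years old


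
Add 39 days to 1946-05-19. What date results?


Start: 1946-05-19, add 39 days
May 1946 has 31 days: 31 - 19 = 12 days to May 31 -> 27 left
June 1946: 27 <= 30 -> lands on June 27

Result: 1946-06-27


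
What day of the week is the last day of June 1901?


June 1901 has 30 days
Anchor: Jan 1, 1901. With p = 1901 - 1 = 1900: (p + p//4 - p//100 + p//400) mod 7 = (1900 + 475 - 19 + 4) mod 7 = 2360 mod 7 = 1 -> Tuesday (Mon=0 ... Sun=6)
Days before June (Jan-May): 151; June 1 index = (1 + 151) mod 7 = 5 -> Saturday
Last day offset: 30 - 1 = 29 days
Weekday index = (5 + 29) mod 7 = 6

Sunday, June 30


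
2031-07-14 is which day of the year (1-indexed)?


Date: July 14, 2031
Days in months 1 through 6: 181
Plus 14 days in July

Day of year: 195


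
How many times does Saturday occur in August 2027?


August 2027 has 31 days
Anchor: Jan 1, 2027. With p = 2027 - 1 = 2026: (p + p//4 - p//100 + p//400) mod 7 = (2026 + 506 - 20 + 5) mod 7 = 2517 mod 7 = 4 -> Friday (Mon=0 ... Sun=6)
Days before August (Jan-Jul): 212; August 1 index = (4 + 212) mod 7 = 6 -> Sunday
First Saturday is August 7
Saturdays: 7, 14, 21, 28

4 Saturdays


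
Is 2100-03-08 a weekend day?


Anchor: Jan 1, 2100. With p = 2100 - 1 = 2099: (p + p//4 - p//100 + p//400) mod 7 = (2099 + 524 - 20 + 5) mod 7 = 2608 mod 7 = 4 -> Friday (Mon=0 ... Sun=6)
Day of year: 67; offset = 66
Weekday index = (4 + 66) mod 7 = 0 -> Monday
Weekend days: Saturday, Sunday

No


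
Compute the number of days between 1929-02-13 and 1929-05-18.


From 1929-02-13 to 1929-05-18
1929-02-13: days before February = 31; day of year = 31 + 13 = 44
1929-05-18: days before May = 31 + 28 + 31 + 30 = 120 (1929 is not a leap year); day of year = 120 + 18 = 138
Same year: 138 - 44 = 94

94 days


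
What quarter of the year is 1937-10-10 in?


Month: October (month 10)
Q1: Jan-Mar, Q2: Apr-Jun, Q3: Jul-Sep, Q4: Oct-Dec

Q4


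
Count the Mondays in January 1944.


January 1944 has 31 days
Anchor: Jan 1, 1944. With p = 1944 - 1 = 1943: (p + p//4 - p//100 + p//400) mod 7 = (1943 + 485 - 19 + 4) mod 7 = 2413 mod 7 = 5 -> Saturday (Mon=0 ... Sun=6)
January 1 is the anchor itself -> Saturday
First Monday is January 3
Mondays: 3, 10, 17, 24, 31

5 Mondays


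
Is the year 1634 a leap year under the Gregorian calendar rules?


Gregorian leap year rule: divisible by 4, but not by 100, unless also by 400.
1634 is not divisible by 4 -> not a leap year

No


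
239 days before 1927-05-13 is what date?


Start: 1927-05-13, subtract 239 days
Back 13 days from May 13 reaches April 30, 1927 -> 226 left
April 1927 has 30 days -> back to March 31, 1927 -> 196 left
March 1927 has 31 days -> back to February 28, 1927 -> 165 left
February 1927 has 28 days -> back to January 31, 1927 -> 137 left
January 1927 has 31 days -> back to December 31, 1926 -> 106 left
December 1926 has 31 days -> back to November 30, 1926 -> 75 left
November 1926 has 30 days -> back to October 31, 1926 -> 45 left
October 1926 has 31 days -> back to September 30, 1926 -> 14 left
September 1926: 30 - 14 = 16 -> lands on September 16

Result: 1926-09-16


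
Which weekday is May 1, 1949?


Target: May 1, 1949
Anchor: Jan 1, 1949. With p = 1949 - 1 = 1948: (p + p//4 - p//100 + p//400) mod 7 = (1948 + 487 - 19 + 4) mod 7 = 2420 mod 7 = 5 -> Saturday (Mon=0 ... Sun=6)
Days before May (Jan-Apr): 120 days
Weekday index = (5 + 120) mod 7 = 6

Sunday


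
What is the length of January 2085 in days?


January 2085

31 days


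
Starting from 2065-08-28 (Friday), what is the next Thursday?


Current: Friday
Target: Thursday
Days ahead: 6

Next Thursday: 2065-09-03


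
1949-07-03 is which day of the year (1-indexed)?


Date: July 3, 1949
Days in months 1 through 6: 181
Plus 3 days in July

Day of year: 184


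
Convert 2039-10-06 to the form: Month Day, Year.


ISO 2039-10-06 parses as year=2039, month=10, day=06
Month 10 -> October

October 6, 2039


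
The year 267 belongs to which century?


Century = (year - 1) // 100 + 1
= (267 - 1) // 100 + 1
= 266 // 100 + 1
= 2 + 1

3rd century


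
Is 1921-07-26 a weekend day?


Anchor: Jan 1, 1921. With p = 1921 - 1 = 1920: (p + p//4 - p//100 + p//400) mod 7 = (1920 + 480 - 19 + 4) mod 7 = 2385 mod 7 = 5 -> Saturday (Mon=0 ... Sun=6)
Day of year: 207; offset = 206
Weekday index = (5 + 206) mod 7 = 1 -> Tuesday
Weekend days: Saturday, Sunday

No


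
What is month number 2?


Month 2 of 12

February


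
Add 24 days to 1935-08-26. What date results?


Start: 1935-08-26, add 24 days
August 1935 has 31 days: 31 - 26 = 5 days to August 31 -> 19 left
September 1935: 19 <= 30 -> lands on September 19

Result: 1935-09-19


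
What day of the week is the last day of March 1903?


March 1903 has 31 days
Anchor: Jan 1, 1903. With p = 1903 - 1 = 1902: (p + p//4 - p//100 + p//400) mod 7 = (1902 + 475 - 19 + 4) mod 7 = 2362 mod 7 = 3 -> Thursday (Mon=0 ... Sun=6)
Days before March (Jan-Feb): 59; March 1 index = (3 + 59) mod 7 = 6 -> Sunday
Last day offset: 31 - 1 = 30 days
Weekday index = (6 + 30) mod 7 = 1

Tuesday, March 31


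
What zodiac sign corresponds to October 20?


Date: October 20
Conventional tropical zodiac dates: Libra from September 23 onward; Scorpio starts October 23
October 20 falls within the Libra range

Libra


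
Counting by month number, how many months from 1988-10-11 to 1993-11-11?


From October 1988 to November 1993
5 years * 12 = 60 months, plus 1 month = 61

61 months


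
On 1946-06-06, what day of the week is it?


Date: June 6, 1946
Anchor: Jan 1, 1946. With p = 1946 - 1 = 1945: (p + p//4 - p//100 + p//400) mod 7 = (1945 + 486 - 19 + 4) mod 7 = 2416 mod 7 = 1 -> Tuesday (Mon=0 ... Sun=6)
Days before June (Jan-May): 151; offset = 151 + 6 - 1 = 156
Weekday index = (1 + 156) mod 7 = 3

Day of the week: Thursday


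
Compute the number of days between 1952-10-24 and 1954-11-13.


From 1952-10-24 to 1954-11-13
1952-10-24: days before October = 31 + 29 + 31 + 30 + 31 + 30 + 31 + 31 + 30 = 274 (1952 is a leap year); day of year = 274 + 24 = 298
1954-11-13: days before November = 31 + 28 + 31 + 30 + 31 + 30 + 31 + 31 + 30 + 31 = 304 (1954 is not a leap year); day of year = 304 + 13 = 317
Rest of 1952: 366 - 298 = 68
Full years 1953 (365): 365
Total = 68 + 365 + 317 = 750

750 days


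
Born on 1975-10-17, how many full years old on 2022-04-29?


Birth: 1975-10-17
Reference: 2022-04-29
Year difference: 2022 - 1975 = 47
Birthday not yet reached in 2022, subtract 1

46 years old


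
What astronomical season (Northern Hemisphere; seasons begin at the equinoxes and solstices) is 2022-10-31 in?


Date: October 31
Astronomical Autumn (approx.; exact equinox/solstice day varies by year): September 22 to December 20
October 31 falls within the Autumn window

Autumn


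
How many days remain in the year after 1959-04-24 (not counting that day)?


Day of year: 114 of 365
Remaining = 365 - 114

251 days


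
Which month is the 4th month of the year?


Month 4 of 12

April


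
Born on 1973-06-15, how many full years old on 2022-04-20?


Birth: 1973-06-15
Reference: 2022-04-20
Year difference: 2022 - 1973 = 49
Birthday not yet reached in 2022, subtract 1

48 years old


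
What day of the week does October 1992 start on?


Target: October 1, 1992
Anchor: Jan 1, 1992. With p = 1992 - 1 = 1991: (p + p//4 - p//100 + p//400) mod 7 = (1991 + 497 - 19 + 4) mod 7 = 2473 mod 7 = 2 -> Wednesday (Mon=0 ... Sun=6)
Days before October (Jan-Sep): 274 days
Weekday index = (2 + 274) mod 7 = 3

Thursday


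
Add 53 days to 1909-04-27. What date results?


Start: 1909-04-27, add 53 days
April 1909 has 30 days: 30 - 27 = 3 days to April 30 -> 50 left
May 1909 has 31 days -> 19 left
June 1909: 19 <= 30 -> lands on June 19

Result: 1909-06-19


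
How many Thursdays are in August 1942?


August 1942 has 31 days
Anchor: Jan 1, 1942. With p = 1942 - 1 = 1941: (p + p//4 - p//100 + p//400) mod 7 = (1941 + 485 - 19 + 4) mod 7 = 2411 mod 7 = 3 -> Thursday (Mon=0 ... Sun=6)
Days before August (Jan-Jul): 212; August 1 index = (3 + 212) mod 7 = 5 -> Saturday
First Thursday is August 6
Thursdays: 6, 13, 20, 27

4 Thursdays


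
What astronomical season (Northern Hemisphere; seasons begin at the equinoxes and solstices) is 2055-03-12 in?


Date: March 12
Astronomical Winter (approx.; exact equinox/solstice day varies by year): December 21 to March 19
March 12 falls within the Winter window

Winter


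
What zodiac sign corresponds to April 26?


Date: April 26
Conventional tropical zodiac dates: Taurus from April 20 onward; Gemini starts May 21
April 26 falls within the Taurus range

Taurus


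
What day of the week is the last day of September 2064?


September 2064 has 30 days
Anchor: Jan 1, 2064. With p = 2064 - 1 = 2063: (p + p//4 - p//100 + p//400) mod 7 = (2063 + 515 - 20 + 5) mod 7 = 2563 mod 7 = 1 -> Tuesday (Mon=0 ... Sun=6)
Days before September (Jan-Aug): 244; September 1 index = (1 + 244) mod 7 = 0 -> Monday
Last day offset: 30 - 1 = 29 days
Weekday index = (0 + 29) mod 7 = 1

Tuesday, September 30


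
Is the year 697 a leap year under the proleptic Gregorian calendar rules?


Gregorian leap year rule: divisible by 4, but not by 100, unless also by 400.
697 is not divisible by 4 -> not a leap year

No


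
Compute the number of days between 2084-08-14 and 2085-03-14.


From 2084-08-14 to 2085-03-14
2084-08-14: days before August = 31 + 29 + 31 + 30 + 31 + 30 + 31 = 213 (2084 is a leap year); day of year = 213 + 14 = 227
2085-03-14: days before March = 31 + 28 = 59 (2085 is not a leap year); day of year = 59 + 14 = 73
Rest of 2084: 366 - 227 = 139
Total = 139 + 73 = 212

212 days


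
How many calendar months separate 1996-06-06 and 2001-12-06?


From June 1996 to December 2001
5 years * 12 = 60 months, plus 6 months = 66

66 months


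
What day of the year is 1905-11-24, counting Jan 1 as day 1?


Date: November 24, 1905
Days in months 1 through 10: 304
Plus 24 days in November

Day of year: 328


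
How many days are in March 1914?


March 1914

31 days


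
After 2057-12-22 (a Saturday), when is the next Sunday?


Current: Saturday
Target: Sunday
Days ahead: 1

Next Sunday: 2057-12-23


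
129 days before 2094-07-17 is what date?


Start: 2094-07-17, subtract 129 days
Back 17 days from July 17 reaches June 30, 2094 -> 112 left
June 2094 has 30 days -> back to May 31, 2094 -> 82 left
May 2094 has 31 days -> back to April 30, 2094 -> 51 left
April 2094 has 30 days -> back to March 31, 2094 -> 21 left
March 2094: 31 - 21 = 10 -> lands on March 10

Result: 2094-03-10


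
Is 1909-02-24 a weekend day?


Anchor: Jan 1, 1909. With p = 1909 - 1 = 1908: (p + p//4 - p//100 + p//400) mod 7 = (1908 + 477 - 19 + 4) mod 7 = 2370 mod 7 = 4 -> Friday (Mon=0 ... Sun=6)
Day of year: 55; offset = 54
Weekday index = (4 + 54) mod 7 = 2 -> Wednesday
Weekend days: Saturday, Sunday

No


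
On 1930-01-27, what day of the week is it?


Date: January 27, 1930
Anchor: Jan 1, 1930. With p = 1930 - 1 = 1929: (p + p//4 - p//100 + p//400) mod 7 = (1929 + 482 - 19 + 4) mod 7 = 2396 mod 7 = 2 -> Wednesday (Mon=0 ... Sun=6)
Days into year = 27 - 1 = 26
Weekday index = (2 + 26) mod 7 = 0

Day of the week: Monday


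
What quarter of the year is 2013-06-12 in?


Month: June (month 6)
Q1: Jan-Mar, Q2: Apr-Jun, Q3: Jul-Sep, Q4: Oct-Dec

Q2


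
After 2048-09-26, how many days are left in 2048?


Day of year: 270 of 366
Remaining = 366 - 270

96 days


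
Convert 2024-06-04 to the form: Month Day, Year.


ISO 2024-06-04 parses as year=2024, month=06, day=04
Month 6 -> June

June 4, 2024


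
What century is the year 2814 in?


Century = (year - 1) // 100 + 1
= (2814 - 1) // 100 + 1
= 2813 // 100 + 1
= 28 + 1

29th century


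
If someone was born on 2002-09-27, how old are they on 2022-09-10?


Birth: 2002-09-27
Reference: 2022-09-10
Year difference: 2022 - 2002 = 20
Birthday not yet reached in 2022, subtract 1

19 years old


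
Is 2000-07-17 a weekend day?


Anchor: Jan 1, 2000. With p = 2000 - 1 = 1999: (p + p//4 - p//100 + p//400) mod 7 = (1999 + 499 - 19 + 4) mod 7 = 2483 mod 7 = 5 -> Saturday (Mon=0 ... Sun=6)
Day of year: 199; offset = 198
Weekday index = (5 + 198) mod 7 = 0 -> Monday
Weekend days: Saturday, Sunday

No


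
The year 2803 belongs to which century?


Century = (year - 1) // 100 + 1
= (2803 - 1) // 100 + 1
= 2802 // 100 + 1
= 28 + 1

29th century


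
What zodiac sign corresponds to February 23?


Date: February 23
Conventional tropical zodiac dates: Pisces from February 19 onward; Aries starts March 21
February 23 falls within the Pisces range

Pisces


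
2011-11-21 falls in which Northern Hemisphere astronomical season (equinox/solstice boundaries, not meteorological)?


Date: November 21
Astronomical Autumn (approx.; exact equinox/solstice day varies by year): September 22 to December 20
November 21 falls within the Autumn window

Autumn


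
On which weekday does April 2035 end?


April 2035 has 30 days
Anchor: Jan 1, 2035. With p = 2035 - 1 = 2034: (p + p//4 - p//100 + p//400) mod 7 = (2034 + 508 - 20 + 5) mod 7 = 2527 mod 7 = 0 -> Monday (Mon=0 ... Sun=6)
Days before April (Jan-Mar): 90; April 1 index = (0 + 90) mod 7 = 6 -> Sunday
Last day offset: 30 - 1 = 29 days
Weekday index = (6 + 29) mod 7 = 0

Monday, April 30


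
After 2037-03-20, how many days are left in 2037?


Day of year: 79 of 365
Remaining = 365 - 79

286 days


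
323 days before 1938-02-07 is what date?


Start: 1938-02-07, subtract 323 days
Back 7 days from February 7 reaches January 31, 1938 -> 316 left
January 1938 has 31 days -> back to December 31, 1937 -> 285 left
December 1937 has 31 days -> back to November 30, 1937 -> 254 left
November 1937 has 30 days -> back to October 31, 1937 -> 224 left
October 1937 has 31 days -> back to September 30, 1937 -> 193 left
September 1937 has 30 days -> back to August 31, 1937 -> 163 left
August 1937 has 31 days -> back to July 31, 1937 -> 132 left
July 1937 has 31 days -> back to June 30, 1937 -> 101 left
June 1937 has 30 days -> back to May 31, 1937 -> 71 left
May 1937 has 31 days -> back to April 30, 1937 -> 40 left
April 1937 has 30 days -> back to March 31, 1937 -> 10 left
March 1937: 31 - 10 = 21 -> lands on March 21

Result: 1937-03-21


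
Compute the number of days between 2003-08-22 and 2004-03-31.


From 2003-08-22 to 2004-03-31
2003-08-22: days before August = 31 + 28 + 31 + 30 + 31 + 30 + 31 = 212 (2003 is not a leap year); day of year = 212 + 22 = 234
2004-03-31: days before March = 31 + 29 = 60 (2004 is a leap year); day of year = 60 + 31 = 91
Rest of 2003: 365 - 234 = 131
Total = 131 + 91 = 222

222 days


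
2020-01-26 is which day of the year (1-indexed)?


Date: January 26, 2020
No months before January
Plus 26 days in January

Day of year: 26


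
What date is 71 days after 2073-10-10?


Start: 2073-10-10, add 71 days
October 2073 has 31 days: 31 - 10 = 21 days to October 31 -> 50 left
November 2073 has 30 days -> 20 left
December 2073: 20 <= 31 -> lands on December 20

Result: 2073-12-20


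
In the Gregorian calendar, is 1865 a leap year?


Gregorian leap year rule: divisible by 4, but not by 100, unless also by 400.
1865 is not divisible by 4 -> not a leap year

No


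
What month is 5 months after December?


December is month 12
12 + 5 = 17; wrap: 17 - 12 = 5

May


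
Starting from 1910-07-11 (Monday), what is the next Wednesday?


Current: Monday
Target: Wednesday
Days ahead: 2

Next Wednesday: 1910-07-13


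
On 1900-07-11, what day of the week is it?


Date: July 11, 1900
Anchor: Jan 1, 1900. With p = 1900 - 1 = 1899: (p + p//4 - p//100 + p//400) mod 7 = (1899 + 474 - 18 + 4) mod 7 = 2359 mod 7 = 0 -> Monday (Mon=0 ... Sun=6)
Days before July (Jan-Jun): 181; offset = 181 + 11 - 1 = 191
Weekday index = (0 + 191) mod 7 = 2

Day of the week: Wednesday


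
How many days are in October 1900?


October 1900

31 days


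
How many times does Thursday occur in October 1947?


October 1947 has 31 days
Anchor: Jan 1, 1947. With p = 1947 - 1 = 1946: (p + p//4 - p//100 + p//400) mod 7 = (1946 + 486 - 19 + 4) mod 7 = 2417 mod 7 = 2 -> Wednesday (Mon=0 ... Sun=6)
Days before October (Jan-Sep): 273; October 1 index = (2 + 273) mod 7 = 2 -> Wednesday
First Thursday is October 2
Thursdays: 2, 9, 16, 23, 30

5 Thursdays


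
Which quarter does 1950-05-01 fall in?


Month: May (month 5)
Q1: Jan-Mar, Q2: Apr-Jun, Q3: Jul-Sep, Q4: Oct-Dec

Q2


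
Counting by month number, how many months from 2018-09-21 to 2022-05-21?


From September 2018 to May 2022
4 years * 12 = 48 months, minus 4 months = 44

44 months


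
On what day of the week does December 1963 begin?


Target: December 1, 1963
Anchor: Jan 1, 1963. With p = 1963 - 1 = 1962: (p + p//4 - p//100 + p//400) mod 7 = (1962 + 490 - 19 + 4) mod 7 = 2437 mod 7 = 1 -> Tuesday (Mon=0 ... Sun=6)
Days before December (Jan-Nov): 334 days
Weekday index = (1 + 334) mod 7 = 6

Sunday


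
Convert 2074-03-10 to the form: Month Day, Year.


ISO 2074-03-10 parses as year=2074, month=03, day=10
Month 3 -> March

March 10, 2074


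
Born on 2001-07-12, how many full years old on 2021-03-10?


Birth: 2001-07-12
Reference: 2021-03-10
Year difference: 2021 - 2001 = 20
Birthday not yet reached in 2021, subtract 1

19 years old


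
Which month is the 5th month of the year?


Month 5 of 12

May


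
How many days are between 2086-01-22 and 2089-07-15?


From 2086-01-22 to 2089-07-15
2086-01-22: day of year = 22
2089-07-15: days before July = 31 + 28 + 31 + 30 + 31 + 30 = 181 (2089 is not a leap year); day of year = 181 + 15 = 196
Rest of 2086: 365 - 22 = 343
Full years 2087 (365), 2088 (366): 731
Total = 343 + 731 + 196 = 1270

1270 days


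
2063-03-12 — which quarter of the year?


Month: March (month 3)
Q1: Jan-Mar, Q2: Apr-Jun, Q3: Jul-Sep, Q4: Oct-Dec

Q1


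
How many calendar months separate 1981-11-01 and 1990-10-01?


From November 1981 to October 1990
9 years * 12 = 108 months, minus 1 month = 107

107 months


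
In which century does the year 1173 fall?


Century = (year - 1) // 100 + 1
= (1173 - 1) // 100 + 1
= 1172 // 100 + 1
= 11 + 1

12th century


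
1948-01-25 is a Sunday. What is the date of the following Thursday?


Current: Sunday
Target: Thursday
Days ahead: 4

Next Thursday: 1948-01-29


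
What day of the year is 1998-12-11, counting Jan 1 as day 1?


Date: December 11, 1998
Days in months 1 through 11: 334
Plus 11 days in December

Day of year: 345


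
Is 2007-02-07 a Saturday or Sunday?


Anchor: Jan 1, 2007. With p = 2007 - 1 = 2006: (p + p//4 - p//100 + p//400) mod 7 = (2006 + 501 - 20 + 5) mod 7 = 2492 mod 7 = 0 -> Monday (Mon=0 ... Sun=6)
Day of year: 38; offset = 37
Weekday index = (0 + 37) mod 7 = 2 -> Wednesday
Weekend days: Saturday, Sunday

No


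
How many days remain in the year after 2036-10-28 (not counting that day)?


Day of year: 302 of 366
Remaining = 366 - 302

64 days


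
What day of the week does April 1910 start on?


Target: April 1, 1910
Anchor: Jan 1, 1910. With p = 1910 - 1 = 1909: (p + p//4 - p//100 + p//400) mod 7 = (1909 + 477 - 19 + 4) mod 7 = 2371 mod 7 = 5 -> Saturday (Mon=0 ... Sun=6)
Days before April (Jan-Mar): 90 days
Weekday index = (5 + 90) mod 7 = 4

Friday


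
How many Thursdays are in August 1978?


August 1978 has 31 days
Anchor: Jan 1, 1978. With p = 1978 - 1 = 1977: (p + p//4 - p//100 + p//400) mod 7 = (1977 + 494 - 19 + 4) mod 7 = 2456 mod 7 = 6 -> Sunday (Mon=0 ... Sun=6)
Days before August (Jan-Jul): 212; August 1 index = (6 + 212) mod 7 = 1 -> Tuesday
First Thursday is August 3
Thursdays: 3, 10, 17, 24, 31

5 Thursdays


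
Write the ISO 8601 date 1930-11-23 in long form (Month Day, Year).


ISO 1930-11-23 parses as year=1930, month=11, day=23
Month 11 -> November

November 23, 1930


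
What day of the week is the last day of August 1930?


August 1930 has 31 days
Anchor: Jan 1, 1930. With p = 1930 - 1 = 1929: (p + p//4 - p//100 + p//400) mod 7 = (1929 + 482 - 19 + 4) mod 7 = 2396 mod 7 = 2 -> Wednesday (Mon=0 ... Sun=6)
Days before August (Jan-Jul): 212; August 1 index = (2 + 212) mod 7 = 4 -> Friday
Last day offset: 31 - 1 = 30 days
Weekday index = (4 + 30) mod 7 = 6

Sunday, August 31


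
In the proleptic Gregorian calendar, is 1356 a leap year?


Gregorian leap year rule: divisible by 4, but not by 100, unless also by 400.
1356 is divisible by 4 but not 100 -> leap year

Yes


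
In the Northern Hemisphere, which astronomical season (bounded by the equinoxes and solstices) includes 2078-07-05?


Date: July 5
Astronomical Summer (approx.; exact equinox/solstice day varies by year): June 21 to September 21
July 5 falls within the Summer window

Summer


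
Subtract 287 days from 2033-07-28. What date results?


Start: 2033-07-28, subtract 287 days
Back 28 days from July 28 reaches June 30, 2033 -> 259 left
June 2033 has 30 days -> back to May 31, 2033 -> 229 left
May 2033 has 31 days -> back to April 30, 2033 -> 198 left
April 2033 has 30 days -> back to March 31, 2033 -> 168 left
March 2033 has 31 days -> back to February 28, 2033 -> 137 left
February 2033 has 28 days -> back to January 31, 2033 -> 109 left
January 2033 has 31 days -> back to December 31, 2032 -> 78 left
December 2032 has 31 days -> back to November 30, 2032 -> 47 left
November 2032 has 30 days -> back to October 31, 2032 -> 17 left
October 2032: 31 - 17 = 14 -> lands on October 14

Result: 2032-10-14
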